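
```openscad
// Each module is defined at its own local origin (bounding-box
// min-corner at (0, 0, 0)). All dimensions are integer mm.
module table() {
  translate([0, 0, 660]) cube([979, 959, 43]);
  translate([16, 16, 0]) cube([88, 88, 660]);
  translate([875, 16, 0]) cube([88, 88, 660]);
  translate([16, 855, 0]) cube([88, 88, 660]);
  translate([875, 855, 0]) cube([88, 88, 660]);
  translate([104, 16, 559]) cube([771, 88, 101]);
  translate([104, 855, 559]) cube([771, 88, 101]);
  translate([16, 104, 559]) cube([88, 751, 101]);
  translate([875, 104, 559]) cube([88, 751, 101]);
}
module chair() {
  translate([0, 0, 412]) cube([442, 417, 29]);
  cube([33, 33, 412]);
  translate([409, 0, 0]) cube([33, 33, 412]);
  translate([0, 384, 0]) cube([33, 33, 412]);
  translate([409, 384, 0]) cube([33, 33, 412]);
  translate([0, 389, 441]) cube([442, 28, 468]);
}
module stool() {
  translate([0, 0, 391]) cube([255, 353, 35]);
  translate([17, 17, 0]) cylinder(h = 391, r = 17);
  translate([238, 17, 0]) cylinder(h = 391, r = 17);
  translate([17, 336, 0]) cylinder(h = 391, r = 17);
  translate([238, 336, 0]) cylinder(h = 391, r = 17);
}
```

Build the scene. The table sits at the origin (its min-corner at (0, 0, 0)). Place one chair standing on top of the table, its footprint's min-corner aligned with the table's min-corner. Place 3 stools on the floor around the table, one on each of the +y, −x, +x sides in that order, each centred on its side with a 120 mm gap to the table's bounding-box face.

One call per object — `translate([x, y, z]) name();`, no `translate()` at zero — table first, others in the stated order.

table();
translate([0, 0, 703]) chair();
translate([362, 1079, 0]) stool();
translate([-375, 303, 0]) stool();
translate([1099, 303, 0]) stool();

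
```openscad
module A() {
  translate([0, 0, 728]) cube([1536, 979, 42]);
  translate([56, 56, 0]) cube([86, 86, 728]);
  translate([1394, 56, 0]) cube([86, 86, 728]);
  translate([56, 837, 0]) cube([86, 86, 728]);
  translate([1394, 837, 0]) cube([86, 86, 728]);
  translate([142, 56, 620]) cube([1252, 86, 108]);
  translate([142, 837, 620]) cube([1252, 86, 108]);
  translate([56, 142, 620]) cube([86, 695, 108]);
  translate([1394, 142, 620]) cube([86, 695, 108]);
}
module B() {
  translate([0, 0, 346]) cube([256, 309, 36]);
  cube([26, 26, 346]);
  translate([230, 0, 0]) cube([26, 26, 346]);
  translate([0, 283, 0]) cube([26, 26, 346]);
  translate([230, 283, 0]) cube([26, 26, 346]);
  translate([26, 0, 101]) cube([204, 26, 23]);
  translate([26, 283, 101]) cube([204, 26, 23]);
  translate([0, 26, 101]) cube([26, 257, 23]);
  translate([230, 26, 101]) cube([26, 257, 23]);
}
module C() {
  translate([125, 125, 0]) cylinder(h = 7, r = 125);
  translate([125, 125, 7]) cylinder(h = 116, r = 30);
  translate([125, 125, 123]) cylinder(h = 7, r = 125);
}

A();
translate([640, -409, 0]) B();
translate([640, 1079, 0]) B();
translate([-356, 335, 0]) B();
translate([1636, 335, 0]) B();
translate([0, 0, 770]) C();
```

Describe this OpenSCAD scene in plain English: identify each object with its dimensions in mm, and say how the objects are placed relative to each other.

A is a table: top 1536 mm (x) × 979 mm (y), 42 mm thick, upper face at z = 770 mm, on four 86×86 mm square legs, each inset 56 mm from the nearest pair of top edges, running from z = 0 to the bottom of the top. Four apron rails, 86 mm thick and 108 mm tall, run between adjacent legs with their top edges flush with the underside of the top and their outer faces flush with the legs' outer faces.

B is a four-legged stool. The seat is a 256×309×36 mm slab whose top surface is at z = 382 mm; four square legs, each 26×26 mm in cross-section, run from the floor (z = 0) to the underside of the seat, each flush with a corner of the seat. Four stretchers, 26 mm wide and 23 mm tall, connect adjacent legs with their undersides at z = 101 mm, each running between the inner faces of the legs it joins and aligned with the legs' outer faces on the other axis.

C is a spool: two coaxial disc flanges of radius 125 mm and thickness 7 mm, joined by a core cylinder of radius 30 mm and height 116 mm. The lower flange rests on z = 0 and the three cylinders share a vertical axis.

Four stools sit around the table at the −y, +y, −x, +x sides. The spool is on top of the table.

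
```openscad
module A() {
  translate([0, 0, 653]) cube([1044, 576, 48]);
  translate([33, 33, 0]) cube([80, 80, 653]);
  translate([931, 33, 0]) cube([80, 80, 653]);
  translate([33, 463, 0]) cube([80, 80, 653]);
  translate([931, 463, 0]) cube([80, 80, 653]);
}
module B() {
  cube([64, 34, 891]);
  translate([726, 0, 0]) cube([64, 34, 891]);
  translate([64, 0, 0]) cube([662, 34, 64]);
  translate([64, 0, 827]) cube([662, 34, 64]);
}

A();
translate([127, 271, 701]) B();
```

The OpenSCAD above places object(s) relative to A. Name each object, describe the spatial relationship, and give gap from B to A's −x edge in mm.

The picture frame's min-x is at 127; the table's min-x is 0; gap = 127 mm.

A is a table. B is a picture frame. The picture frame is on top of the table, centred. The gap from the picture frame to the table's −x edge is 127 mm.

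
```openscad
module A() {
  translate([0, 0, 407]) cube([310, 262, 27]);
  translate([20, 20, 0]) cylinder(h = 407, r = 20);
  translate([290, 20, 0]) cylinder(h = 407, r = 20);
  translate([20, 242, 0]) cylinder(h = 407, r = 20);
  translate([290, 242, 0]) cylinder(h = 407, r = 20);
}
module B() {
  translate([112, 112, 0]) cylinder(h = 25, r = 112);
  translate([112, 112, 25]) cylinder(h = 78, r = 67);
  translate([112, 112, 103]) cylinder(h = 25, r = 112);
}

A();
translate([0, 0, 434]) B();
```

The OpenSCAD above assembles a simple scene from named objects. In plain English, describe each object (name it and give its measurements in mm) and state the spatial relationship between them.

A is a four-legged stool. The seat is 310×262 mm, 27 mm thick, top at z = 434 mm. It stands on four round legs, each 40 mm in diameter, from z = 0 to the seat underside, each leg's axis is inset half a diameter from the nearest pair of seat edges (so the leg's bounding box is flush with the corner).

B is a spool: two coaxial disc flanges of radius 112 mm and thickness 25 mm, joined by a core cylinder of radius 67 mm and height 78 mm. The lower flange rests on z = 0 and the three cylinders share a vertical axis.

The spool is on top of the stool.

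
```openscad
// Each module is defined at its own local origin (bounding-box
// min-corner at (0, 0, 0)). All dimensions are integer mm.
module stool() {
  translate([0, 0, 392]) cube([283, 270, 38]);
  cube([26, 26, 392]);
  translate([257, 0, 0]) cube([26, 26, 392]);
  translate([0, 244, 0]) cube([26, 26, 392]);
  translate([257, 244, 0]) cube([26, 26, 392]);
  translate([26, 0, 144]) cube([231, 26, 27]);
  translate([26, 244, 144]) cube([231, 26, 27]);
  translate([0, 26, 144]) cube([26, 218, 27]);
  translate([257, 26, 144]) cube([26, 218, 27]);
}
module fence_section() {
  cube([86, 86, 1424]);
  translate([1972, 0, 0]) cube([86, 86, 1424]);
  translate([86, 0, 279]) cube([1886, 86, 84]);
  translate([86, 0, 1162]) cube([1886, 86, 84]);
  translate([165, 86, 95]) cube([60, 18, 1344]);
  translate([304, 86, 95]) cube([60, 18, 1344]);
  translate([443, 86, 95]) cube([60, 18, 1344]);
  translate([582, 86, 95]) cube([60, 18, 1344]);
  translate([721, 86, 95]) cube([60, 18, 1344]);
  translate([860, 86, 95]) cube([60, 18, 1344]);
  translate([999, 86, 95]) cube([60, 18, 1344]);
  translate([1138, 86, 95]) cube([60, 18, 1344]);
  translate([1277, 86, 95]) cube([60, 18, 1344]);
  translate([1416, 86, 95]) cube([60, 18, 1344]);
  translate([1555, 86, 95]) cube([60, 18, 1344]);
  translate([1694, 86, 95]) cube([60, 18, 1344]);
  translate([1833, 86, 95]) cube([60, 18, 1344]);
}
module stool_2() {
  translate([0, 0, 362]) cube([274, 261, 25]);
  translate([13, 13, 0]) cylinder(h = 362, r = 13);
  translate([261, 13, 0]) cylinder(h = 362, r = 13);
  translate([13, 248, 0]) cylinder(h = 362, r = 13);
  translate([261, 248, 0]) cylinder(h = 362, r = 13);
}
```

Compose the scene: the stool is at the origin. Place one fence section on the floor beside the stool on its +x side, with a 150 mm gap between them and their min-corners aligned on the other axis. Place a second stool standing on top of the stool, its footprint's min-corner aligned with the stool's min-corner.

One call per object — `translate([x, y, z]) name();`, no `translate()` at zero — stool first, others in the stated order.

stool();
translate([433, 0, 0]) fence_section();
translate([0, 0, 430]) stool_2();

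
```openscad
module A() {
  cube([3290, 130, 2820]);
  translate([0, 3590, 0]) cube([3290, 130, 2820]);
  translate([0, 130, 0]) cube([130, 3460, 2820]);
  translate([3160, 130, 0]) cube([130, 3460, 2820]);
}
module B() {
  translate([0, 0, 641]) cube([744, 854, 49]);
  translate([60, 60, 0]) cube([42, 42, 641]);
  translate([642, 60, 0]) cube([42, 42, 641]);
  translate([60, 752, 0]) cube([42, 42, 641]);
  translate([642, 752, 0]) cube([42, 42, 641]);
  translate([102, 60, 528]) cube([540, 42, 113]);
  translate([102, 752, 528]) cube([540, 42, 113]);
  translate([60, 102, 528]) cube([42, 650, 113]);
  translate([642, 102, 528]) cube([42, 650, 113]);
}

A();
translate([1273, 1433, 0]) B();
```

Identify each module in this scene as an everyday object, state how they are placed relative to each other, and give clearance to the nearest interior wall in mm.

Clearances: x = 1143, y = 1303; minimum 1143 mm.

A is a house frame. B is a table. The table sits inside the house frame, centred. The clearance to the nearest interior wall is 1143 mm.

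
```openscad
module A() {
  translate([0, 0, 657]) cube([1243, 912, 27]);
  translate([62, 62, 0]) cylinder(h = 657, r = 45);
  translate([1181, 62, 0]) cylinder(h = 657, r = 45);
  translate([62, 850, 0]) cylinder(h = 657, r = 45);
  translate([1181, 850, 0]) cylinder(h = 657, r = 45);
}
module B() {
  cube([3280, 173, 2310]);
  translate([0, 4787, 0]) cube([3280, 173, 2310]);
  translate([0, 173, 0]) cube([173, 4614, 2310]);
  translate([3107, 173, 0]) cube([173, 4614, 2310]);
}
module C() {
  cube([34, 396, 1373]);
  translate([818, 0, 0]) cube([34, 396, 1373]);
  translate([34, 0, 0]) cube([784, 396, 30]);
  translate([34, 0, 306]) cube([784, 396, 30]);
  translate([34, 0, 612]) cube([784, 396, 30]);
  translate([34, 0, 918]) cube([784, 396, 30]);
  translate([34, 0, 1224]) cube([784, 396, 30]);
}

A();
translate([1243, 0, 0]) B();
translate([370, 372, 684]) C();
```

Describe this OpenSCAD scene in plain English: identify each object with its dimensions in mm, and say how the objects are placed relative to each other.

A is a table with a 1243×912 mm rectangular top, 27 mm thick, top surface at z = 684 mm, supported by four round legs of 90 mm diameter, each leg's bounding box inset 17 mm from the nearest pair of top edges, running from the floor.

B is a box-shaped house frame (walls only): outside footprint 3280×4960 mm, wall height 2310 mm, wall thickness 173 mm. The two y-facing walls run the full x-width; the two x-facing walls fit between the inner faces of the y-facing walls.

C is an open bookshelf. Two side panels, each 34 mm thick, 396 mm deep and 1373 mm tall, stand 852 mm apart (outside-to-outside). Between them sit 5 shelves, each 30 mm thick and 396 mm deep, spanning the full gap between the sides. The bottom shelf rests on the floor (its underside at z = 0) and the clear gap between one shelf's top and the next shelf's underside is 276 mm.

The house frame is against the table's +x side, with their −y faces flush. The bookshelf is on top of the table.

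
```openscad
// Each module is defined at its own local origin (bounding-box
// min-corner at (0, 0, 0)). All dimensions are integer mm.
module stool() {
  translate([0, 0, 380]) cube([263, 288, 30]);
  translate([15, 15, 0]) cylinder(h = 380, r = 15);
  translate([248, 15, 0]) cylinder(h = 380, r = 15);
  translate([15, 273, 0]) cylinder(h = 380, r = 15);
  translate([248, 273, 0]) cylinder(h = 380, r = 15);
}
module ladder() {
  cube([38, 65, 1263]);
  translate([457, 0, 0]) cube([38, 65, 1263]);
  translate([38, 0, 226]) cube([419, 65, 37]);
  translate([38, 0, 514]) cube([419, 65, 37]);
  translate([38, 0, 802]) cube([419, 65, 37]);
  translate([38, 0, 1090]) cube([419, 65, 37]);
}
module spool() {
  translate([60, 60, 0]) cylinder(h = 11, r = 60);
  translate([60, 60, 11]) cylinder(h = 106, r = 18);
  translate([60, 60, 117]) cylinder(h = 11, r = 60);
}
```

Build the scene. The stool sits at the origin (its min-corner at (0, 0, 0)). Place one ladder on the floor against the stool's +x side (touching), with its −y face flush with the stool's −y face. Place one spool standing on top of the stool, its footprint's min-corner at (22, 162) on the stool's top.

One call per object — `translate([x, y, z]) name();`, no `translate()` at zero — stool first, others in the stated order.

stool();
translate([263, 0, 0]) ladder();
translate([22, 162, 410]) spool();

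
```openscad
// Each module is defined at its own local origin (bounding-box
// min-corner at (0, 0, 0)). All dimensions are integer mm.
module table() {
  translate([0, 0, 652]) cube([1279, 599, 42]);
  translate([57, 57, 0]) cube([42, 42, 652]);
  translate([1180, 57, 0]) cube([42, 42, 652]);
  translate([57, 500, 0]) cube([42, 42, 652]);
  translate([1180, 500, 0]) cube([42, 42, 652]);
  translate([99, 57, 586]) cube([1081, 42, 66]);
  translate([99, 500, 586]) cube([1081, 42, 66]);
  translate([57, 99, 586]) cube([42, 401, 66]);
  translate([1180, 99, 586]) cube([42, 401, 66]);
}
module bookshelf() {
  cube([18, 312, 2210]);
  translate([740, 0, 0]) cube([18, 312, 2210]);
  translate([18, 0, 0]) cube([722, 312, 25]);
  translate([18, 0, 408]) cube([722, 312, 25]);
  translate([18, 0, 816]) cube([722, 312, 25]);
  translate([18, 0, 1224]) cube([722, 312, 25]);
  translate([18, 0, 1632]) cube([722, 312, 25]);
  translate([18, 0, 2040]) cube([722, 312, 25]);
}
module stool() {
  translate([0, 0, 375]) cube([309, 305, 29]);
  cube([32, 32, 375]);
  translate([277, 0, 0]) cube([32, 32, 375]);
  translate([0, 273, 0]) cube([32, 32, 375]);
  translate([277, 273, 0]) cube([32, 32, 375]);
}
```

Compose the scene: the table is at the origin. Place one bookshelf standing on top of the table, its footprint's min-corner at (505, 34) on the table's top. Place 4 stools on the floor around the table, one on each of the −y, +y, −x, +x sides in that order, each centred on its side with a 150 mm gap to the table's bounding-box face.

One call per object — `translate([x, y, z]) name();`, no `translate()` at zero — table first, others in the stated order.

table();
translate([505, 34, 694]) bookshelf();
translate([485, -455, 0]) stool();
translate([485, 749, 0]) stool();
translate([-459, 147, 0]) stool();
translate([1429, 147, 0]) stool();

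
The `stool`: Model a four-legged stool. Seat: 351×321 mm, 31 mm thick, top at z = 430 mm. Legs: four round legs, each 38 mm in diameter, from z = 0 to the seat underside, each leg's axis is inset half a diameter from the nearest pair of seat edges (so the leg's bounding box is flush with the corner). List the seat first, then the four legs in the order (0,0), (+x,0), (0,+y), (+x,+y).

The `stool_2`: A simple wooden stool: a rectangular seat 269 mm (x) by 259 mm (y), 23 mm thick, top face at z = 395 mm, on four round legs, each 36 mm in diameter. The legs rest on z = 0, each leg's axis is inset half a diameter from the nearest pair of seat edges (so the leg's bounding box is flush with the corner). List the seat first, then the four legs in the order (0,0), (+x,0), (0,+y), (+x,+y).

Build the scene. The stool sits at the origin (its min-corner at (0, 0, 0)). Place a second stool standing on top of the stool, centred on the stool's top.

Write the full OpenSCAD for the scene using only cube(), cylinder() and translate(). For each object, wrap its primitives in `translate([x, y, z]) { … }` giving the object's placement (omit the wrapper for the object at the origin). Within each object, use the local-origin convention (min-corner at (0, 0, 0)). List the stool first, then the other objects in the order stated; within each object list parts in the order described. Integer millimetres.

translate([0, 0, 399]) cube([351, 321, 31]);
translate([19, 19, 0]) cylinder(h = 399, r = 19);
translate([332, 19, 0]) cylinder(h = 399, r = 19);
translate([19, 302, 0]) cylinder(h = 399, r = 19);
translate([332, 302, 0]) cylinder(h = 399, r = 19);
translate([41, 31, 430]) {
  translate([0, 0, 372]) cube([269, 259, 23]);
  translate([18, 18, 0]) cylinder(h = 372, r = 18);
  translate([251, 18, 0]) cylinder(h = 372, r = 18);
  translate([18, 241, 0]) cylinder(h = 372, r = 18);
  translate([251, 241, 0]) cylinder(h = 372, r = 18);
}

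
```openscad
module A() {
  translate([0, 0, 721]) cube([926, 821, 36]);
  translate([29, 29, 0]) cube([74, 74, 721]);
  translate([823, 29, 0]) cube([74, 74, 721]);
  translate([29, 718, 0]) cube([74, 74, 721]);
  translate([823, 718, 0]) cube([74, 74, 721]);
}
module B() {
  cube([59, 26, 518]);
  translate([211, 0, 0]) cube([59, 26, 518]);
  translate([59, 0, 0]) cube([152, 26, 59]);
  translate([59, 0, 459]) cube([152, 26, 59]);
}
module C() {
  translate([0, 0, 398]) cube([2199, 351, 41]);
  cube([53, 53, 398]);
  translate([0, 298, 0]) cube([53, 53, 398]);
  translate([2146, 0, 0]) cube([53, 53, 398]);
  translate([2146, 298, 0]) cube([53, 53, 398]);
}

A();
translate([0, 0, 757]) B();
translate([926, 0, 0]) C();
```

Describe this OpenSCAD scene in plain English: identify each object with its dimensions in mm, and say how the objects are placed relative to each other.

A is a rectangular dining table. The top is 926×821×36 mm with its upper surface at z = 757 mm. It stands on four 74×74 mm square legs, each inset 29 mm from the nearest pair of top edges, running from the floor to the underside of the top.

B is a picture frame with a 152×400 mm rectangular opening (x by z) and a uniform 59 mm border on every side. Frame depth is 26 mm along y. It is built from two vertical stiles running the full outside height and two horizontal rails spanning the gap between the stiles.

C is a bench: a 2199×351 mm seat slab, 41 mm thick, top at z = 439 mm, on four 53×53 mm square legs flush with the seat corners and standing on z = 0.

The picture frame is on top of the table. The bench is against the table's +x side, with their −y faces flush.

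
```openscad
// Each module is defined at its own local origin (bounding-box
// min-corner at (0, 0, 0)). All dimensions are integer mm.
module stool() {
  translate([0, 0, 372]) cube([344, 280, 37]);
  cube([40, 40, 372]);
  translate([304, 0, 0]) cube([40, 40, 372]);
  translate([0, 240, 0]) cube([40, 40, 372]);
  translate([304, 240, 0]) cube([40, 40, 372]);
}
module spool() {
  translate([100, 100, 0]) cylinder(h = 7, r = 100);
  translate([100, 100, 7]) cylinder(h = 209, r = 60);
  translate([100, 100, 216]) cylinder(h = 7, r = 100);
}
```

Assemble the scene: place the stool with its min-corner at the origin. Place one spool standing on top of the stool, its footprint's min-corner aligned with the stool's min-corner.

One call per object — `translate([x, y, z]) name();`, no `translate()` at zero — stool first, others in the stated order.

stool();
translate([0, 0, 409]) spool();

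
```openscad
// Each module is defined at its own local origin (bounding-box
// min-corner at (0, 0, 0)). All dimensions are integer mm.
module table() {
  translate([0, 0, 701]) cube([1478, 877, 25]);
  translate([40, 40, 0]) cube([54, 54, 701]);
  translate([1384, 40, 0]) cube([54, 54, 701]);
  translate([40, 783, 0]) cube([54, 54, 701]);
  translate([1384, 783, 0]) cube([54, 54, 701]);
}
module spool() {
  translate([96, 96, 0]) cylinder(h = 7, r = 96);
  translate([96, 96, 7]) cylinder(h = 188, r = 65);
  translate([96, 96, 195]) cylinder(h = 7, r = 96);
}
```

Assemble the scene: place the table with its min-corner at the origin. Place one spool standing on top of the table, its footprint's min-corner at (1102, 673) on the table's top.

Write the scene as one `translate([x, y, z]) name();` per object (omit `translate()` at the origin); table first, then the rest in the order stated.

table();
translate([1102, 673, 726]) spool();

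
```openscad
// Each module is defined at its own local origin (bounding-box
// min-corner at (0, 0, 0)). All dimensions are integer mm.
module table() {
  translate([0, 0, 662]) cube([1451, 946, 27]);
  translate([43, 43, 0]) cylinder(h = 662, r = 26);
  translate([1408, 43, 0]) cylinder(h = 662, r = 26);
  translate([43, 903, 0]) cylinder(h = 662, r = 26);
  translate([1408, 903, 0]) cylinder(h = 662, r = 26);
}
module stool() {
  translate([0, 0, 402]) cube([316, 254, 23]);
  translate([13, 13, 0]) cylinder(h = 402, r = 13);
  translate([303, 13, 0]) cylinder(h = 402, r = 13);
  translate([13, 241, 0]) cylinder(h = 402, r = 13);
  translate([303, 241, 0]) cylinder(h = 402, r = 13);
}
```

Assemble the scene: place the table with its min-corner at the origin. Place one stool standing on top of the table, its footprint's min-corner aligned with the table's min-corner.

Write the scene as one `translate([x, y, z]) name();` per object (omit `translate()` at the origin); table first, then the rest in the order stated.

table();
translate([0, 0, 689]) stool();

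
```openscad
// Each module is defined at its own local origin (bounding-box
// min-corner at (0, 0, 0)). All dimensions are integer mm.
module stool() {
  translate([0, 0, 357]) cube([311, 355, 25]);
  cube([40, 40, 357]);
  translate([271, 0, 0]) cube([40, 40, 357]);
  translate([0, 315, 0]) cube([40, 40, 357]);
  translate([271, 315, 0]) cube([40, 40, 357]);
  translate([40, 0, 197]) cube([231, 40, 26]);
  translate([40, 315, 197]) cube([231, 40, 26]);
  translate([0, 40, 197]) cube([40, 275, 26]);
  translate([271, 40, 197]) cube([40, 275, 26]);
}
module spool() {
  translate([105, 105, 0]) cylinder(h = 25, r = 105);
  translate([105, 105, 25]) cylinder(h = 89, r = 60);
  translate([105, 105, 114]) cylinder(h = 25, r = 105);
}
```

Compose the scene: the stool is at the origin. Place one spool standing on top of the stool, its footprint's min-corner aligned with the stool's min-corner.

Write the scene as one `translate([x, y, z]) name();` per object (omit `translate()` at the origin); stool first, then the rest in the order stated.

stool();
translate([0, 0, 382]) spool();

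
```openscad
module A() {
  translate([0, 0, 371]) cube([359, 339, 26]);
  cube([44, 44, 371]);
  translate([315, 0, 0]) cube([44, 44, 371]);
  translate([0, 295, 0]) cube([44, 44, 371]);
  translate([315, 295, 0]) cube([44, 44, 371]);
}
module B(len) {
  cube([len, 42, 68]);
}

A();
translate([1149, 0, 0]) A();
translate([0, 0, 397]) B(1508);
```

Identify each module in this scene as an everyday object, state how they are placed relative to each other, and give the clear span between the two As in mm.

Second stool starts at x = 1149; first ends at x = 359; clear span = 1149 − 359 = 790 mm.

A is a stool. B is a beam. A beam spans the tops of two stools. The clear span between the two stools is 790 mm.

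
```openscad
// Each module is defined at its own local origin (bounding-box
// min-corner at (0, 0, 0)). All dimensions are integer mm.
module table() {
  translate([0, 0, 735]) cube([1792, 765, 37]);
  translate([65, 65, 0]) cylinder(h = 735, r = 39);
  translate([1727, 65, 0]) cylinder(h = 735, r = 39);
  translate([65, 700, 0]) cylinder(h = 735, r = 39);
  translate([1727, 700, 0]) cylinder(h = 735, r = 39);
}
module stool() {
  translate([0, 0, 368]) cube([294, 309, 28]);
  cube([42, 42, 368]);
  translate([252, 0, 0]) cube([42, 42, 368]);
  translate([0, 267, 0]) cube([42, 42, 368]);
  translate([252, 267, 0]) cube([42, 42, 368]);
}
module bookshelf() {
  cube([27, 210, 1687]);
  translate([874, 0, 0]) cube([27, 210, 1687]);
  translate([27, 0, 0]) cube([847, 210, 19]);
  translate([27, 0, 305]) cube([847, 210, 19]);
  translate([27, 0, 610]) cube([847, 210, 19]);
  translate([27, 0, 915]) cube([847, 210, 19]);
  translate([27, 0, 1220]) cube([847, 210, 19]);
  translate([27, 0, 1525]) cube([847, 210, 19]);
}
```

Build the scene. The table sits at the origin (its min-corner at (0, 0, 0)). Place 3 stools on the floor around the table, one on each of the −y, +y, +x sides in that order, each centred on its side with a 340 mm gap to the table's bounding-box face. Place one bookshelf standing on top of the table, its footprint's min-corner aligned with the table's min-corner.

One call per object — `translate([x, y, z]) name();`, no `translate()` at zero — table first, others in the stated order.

table();
translate([749, -649, 0]) stool();
translate([749, 1105, 0]) stool();
translate([2132, 228, 0]) stool();
translate([0, 0, 772]) bookshelf();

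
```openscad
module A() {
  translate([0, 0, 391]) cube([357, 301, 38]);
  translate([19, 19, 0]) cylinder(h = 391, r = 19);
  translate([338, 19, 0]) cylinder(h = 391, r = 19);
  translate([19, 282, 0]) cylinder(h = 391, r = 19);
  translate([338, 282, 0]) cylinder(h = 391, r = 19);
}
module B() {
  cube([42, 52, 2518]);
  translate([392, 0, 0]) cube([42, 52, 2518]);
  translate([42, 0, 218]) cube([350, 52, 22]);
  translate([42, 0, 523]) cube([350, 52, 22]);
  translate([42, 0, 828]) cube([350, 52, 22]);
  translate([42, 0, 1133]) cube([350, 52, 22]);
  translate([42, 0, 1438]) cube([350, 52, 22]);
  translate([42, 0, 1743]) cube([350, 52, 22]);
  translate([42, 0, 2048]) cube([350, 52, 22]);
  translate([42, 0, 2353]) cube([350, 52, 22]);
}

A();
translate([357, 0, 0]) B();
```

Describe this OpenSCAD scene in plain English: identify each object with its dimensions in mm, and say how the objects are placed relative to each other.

A is a simple wooden stool: a rectangular seat 357 mm (x) by 301 mm (y), 38 mm thick, top face at z = 429 mm, on four round legs, each 38 mm in diameter. The legs rest on z = 0, each leg's axis is inset half a diameter from the nearest pair of seat edges (so the leg's bounding box is flush with the corner).

B is a wooden ladder with two side rails of 42×52 mm section and 2518 mm height, set 434 mm apart overall. Between them run 8 rectangular rungs (52 mm deep, 22 mm thick), front faces flush with the rails' −y face. The bottom of the first rung is 218 mm above the floor and each subsequent rung is 305 mm higher than the one below.

The ladder is against the stool's +x side, with their −y faces flush.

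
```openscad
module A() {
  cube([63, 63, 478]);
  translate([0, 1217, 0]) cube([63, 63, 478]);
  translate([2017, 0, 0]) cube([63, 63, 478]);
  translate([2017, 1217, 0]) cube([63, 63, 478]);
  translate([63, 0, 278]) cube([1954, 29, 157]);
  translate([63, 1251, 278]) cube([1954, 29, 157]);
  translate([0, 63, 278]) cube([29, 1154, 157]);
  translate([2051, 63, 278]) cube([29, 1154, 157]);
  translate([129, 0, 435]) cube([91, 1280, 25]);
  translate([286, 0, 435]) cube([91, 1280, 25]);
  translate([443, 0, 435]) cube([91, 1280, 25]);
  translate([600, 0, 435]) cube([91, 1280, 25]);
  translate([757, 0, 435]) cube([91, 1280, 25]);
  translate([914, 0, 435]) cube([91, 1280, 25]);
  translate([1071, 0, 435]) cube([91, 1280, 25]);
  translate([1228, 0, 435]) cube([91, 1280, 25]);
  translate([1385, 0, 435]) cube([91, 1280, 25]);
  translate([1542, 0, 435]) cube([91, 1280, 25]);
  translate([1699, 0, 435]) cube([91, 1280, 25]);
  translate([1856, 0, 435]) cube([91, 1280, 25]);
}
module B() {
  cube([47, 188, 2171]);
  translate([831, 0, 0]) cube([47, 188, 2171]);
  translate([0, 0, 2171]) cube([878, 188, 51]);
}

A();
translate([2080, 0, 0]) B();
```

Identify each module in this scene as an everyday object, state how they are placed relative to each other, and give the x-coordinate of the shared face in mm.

The bed frame's +x face and the door frame's −x face are both at x = 2080 mm.

A is a bed frame. B is a door frame. The door frame is against the bed frame's +x side, with their −y faces flush. The x-coordinate of the shared face is 2080 mm.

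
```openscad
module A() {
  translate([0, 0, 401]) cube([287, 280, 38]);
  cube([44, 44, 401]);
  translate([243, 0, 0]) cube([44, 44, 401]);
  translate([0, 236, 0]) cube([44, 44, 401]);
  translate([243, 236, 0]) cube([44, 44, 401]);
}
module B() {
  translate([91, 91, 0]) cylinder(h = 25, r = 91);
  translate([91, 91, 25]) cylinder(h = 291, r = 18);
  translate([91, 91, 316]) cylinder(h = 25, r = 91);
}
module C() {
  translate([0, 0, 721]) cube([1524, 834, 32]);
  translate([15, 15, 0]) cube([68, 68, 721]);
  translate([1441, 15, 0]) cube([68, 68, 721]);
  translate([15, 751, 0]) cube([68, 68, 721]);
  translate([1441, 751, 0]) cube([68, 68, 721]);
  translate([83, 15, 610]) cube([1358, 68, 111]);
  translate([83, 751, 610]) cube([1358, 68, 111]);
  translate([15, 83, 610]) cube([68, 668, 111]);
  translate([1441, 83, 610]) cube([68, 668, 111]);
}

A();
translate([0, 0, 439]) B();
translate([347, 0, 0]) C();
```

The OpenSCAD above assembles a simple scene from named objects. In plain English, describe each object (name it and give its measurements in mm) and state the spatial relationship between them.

A is a four-legged stool. The seat is a 287×280×38 mm slab whose top surface is at z = 439 mm; four square legs, each 44×44 mm in cross-section, run from the floor (z = 0) to the underside of the seat, each flush with a corner of the seat.

B is a spool: two coaxial disc flanges of radius 91 mm and thickness 25 mm, joined by a core cylinder of radius 18 mm and height 291 mm. The lower flange rests on z = 0 and the three cylinders share a vertical axis.

C is a table with a 1524×834 mm rectangular top, 32 mm thick, top surface at z = 753 mm, supported by four 68×68 mm square legs, each inset 15 mm from the nearest pair of top edges, running from the floor. Four apron rails, 68 mm thick and 111 mm tall, run between adjacent legs with their top edges flush with the underside of the top and their outer faces flush with the legs' outer faces.

The spool is on top of the stool. The table is on the floor beside the stool on its +x side.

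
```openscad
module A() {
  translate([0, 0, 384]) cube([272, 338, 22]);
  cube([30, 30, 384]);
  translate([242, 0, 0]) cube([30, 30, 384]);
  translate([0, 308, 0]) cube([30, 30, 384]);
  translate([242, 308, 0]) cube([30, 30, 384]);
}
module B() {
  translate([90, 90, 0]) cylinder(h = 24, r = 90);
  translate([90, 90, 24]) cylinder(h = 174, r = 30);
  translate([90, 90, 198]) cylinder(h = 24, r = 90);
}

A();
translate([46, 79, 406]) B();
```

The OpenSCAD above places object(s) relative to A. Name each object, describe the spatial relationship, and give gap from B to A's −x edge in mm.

The spool's min-x is at 46; the stool's min-x is 0; gap = 46 mm.

A is a stool. B is a spool. The spool is on top of the stool, centred. The gap from the spool to the stool's −x edge is 46 mm.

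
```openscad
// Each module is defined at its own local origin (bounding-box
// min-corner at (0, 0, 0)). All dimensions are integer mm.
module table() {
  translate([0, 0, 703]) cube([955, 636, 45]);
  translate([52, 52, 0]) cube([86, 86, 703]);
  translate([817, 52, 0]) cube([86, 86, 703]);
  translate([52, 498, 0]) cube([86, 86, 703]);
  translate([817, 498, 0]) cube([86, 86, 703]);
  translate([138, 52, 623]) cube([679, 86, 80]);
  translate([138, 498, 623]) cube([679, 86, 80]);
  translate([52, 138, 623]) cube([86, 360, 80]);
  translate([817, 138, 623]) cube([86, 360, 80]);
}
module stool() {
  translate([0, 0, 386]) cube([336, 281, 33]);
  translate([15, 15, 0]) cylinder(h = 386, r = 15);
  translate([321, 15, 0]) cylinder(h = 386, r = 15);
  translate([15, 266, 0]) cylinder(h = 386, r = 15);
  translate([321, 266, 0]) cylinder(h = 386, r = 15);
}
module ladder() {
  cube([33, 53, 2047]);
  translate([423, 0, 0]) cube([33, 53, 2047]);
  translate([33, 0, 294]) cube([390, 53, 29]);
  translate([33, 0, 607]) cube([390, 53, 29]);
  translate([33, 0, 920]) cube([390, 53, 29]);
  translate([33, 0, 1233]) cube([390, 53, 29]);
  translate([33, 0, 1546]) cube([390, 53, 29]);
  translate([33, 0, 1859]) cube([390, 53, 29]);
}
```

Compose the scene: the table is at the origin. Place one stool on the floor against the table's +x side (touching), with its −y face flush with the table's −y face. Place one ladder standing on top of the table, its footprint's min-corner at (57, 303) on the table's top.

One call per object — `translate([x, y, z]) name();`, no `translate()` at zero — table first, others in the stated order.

table();
translate([955, 0, 0]) stool();
translate([57, 303, 748]) ladder();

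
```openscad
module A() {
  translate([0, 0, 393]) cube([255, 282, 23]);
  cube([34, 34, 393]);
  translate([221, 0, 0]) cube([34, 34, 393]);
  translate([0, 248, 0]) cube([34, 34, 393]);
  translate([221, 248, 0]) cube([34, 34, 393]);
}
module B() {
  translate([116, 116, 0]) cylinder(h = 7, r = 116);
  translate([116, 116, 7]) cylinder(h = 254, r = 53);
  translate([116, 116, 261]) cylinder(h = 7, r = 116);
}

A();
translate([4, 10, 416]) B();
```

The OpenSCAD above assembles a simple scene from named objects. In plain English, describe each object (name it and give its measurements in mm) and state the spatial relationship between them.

A is a simple wooden stool: a rectangular seat 255 mm (x) by 282 mm (y), 23 mm thick, top face at z = 416 mm, on four square legs, each 34×34 mm in cross-section. The legs rest on z = 0, each flush with a corner of the seat.

B is a spool: two coaxial disc flanges of radius 116 mm and thickness 7 mm, joined by a core cylinder of radius 53 mm and height 254 mm. The lower flange rests on z = 0 and the three cylinders share a vertical axis.

The spool is on top of the stool.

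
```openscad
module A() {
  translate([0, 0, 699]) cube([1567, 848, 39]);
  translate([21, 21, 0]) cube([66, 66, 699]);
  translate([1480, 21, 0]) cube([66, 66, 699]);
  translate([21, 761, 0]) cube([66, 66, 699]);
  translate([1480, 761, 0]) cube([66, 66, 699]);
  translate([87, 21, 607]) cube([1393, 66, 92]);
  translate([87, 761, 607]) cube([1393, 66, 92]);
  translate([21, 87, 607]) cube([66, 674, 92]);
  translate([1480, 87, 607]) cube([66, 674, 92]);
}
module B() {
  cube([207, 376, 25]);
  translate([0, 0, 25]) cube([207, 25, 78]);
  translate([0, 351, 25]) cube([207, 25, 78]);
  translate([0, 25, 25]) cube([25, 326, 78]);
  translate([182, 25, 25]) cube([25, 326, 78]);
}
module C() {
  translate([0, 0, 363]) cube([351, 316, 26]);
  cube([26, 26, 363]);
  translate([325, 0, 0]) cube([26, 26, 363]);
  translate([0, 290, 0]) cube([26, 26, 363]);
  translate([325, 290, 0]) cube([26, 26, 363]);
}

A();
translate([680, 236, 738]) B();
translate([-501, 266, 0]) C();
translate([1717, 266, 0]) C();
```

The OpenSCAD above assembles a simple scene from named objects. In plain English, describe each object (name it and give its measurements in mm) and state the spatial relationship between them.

A is a rectangular dining table. The top is 1567×848×39 mm with its upper surface at z = 738 mm. It stands on four 66×66 mm square legs, each inset 21 mm from the nearest pair of top edges, running from the floor to the underside of the top. Four apron rails, 66 mm thick and 92 mm tall, run between adjacent legs with their top edges flush with the underside of the top and their outer faces flush with the legs' outer faces.

B is an open-topped rectangular box: outside dimensions 207×376×103 mm, with a uniform wall and base thickness of 25 mm. The base is a full 207×376 slab on the floor; four walls sit on top of the base. The front and back walls (the −y and +y sides) span the full width; the two side walls fit between them.

C is a four-legged stool. The seat is a 351×316×26 mm slab whose top surface is at z = 389 mm; four square legs, each 26×26 mm in cross-section, run from the floor (z = 0) to the underside of the seat, each flush with a corner of the seat.

The open box is on top of the table, centred. Two stools sit around the table at the −x, +x sides.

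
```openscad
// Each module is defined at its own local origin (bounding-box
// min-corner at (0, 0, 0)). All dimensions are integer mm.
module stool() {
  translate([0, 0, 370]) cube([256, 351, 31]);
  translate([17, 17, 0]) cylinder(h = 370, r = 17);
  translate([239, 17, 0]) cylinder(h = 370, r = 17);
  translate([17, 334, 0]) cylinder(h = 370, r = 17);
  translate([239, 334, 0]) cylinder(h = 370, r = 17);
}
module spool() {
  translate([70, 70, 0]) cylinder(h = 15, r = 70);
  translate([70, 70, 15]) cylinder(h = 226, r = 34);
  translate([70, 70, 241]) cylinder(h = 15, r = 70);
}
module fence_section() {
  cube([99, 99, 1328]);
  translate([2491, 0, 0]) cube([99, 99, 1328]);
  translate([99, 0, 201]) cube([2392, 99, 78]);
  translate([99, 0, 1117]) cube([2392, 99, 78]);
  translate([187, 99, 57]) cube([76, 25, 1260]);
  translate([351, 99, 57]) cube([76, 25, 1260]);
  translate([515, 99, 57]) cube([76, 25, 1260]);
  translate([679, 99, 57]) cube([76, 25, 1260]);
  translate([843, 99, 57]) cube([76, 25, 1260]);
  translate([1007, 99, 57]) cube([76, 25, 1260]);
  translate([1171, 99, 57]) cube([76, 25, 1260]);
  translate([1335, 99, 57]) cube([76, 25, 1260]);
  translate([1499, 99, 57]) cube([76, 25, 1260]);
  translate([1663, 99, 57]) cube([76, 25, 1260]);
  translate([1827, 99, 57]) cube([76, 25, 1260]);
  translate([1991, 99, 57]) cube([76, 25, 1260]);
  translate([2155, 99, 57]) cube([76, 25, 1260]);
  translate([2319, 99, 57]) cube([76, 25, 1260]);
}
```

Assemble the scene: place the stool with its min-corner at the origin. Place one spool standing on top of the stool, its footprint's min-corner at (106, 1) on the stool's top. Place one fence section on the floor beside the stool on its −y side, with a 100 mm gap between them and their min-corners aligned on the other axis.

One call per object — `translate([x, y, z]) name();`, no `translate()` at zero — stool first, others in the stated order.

stool();
translate([106, 1, 401]) spool();
translate([0, -224, 0]) fence_section();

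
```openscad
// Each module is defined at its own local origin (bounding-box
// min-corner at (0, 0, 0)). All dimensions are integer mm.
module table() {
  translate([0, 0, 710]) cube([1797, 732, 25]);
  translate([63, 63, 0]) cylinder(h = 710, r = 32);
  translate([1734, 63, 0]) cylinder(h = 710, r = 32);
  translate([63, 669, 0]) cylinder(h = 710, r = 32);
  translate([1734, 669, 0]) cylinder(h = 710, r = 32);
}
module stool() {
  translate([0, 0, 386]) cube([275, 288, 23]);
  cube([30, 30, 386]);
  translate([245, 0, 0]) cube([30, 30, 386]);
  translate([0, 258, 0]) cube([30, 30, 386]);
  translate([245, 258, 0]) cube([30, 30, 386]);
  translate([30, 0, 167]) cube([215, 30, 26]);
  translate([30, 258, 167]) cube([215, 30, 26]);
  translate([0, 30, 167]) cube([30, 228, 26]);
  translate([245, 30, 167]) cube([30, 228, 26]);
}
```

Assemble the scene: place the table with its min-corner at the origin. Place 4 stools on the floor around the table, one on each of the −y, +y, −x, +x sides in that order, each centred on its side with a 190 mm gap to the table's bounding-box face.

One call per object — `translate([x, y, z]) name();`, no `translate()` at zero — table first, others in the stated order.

table();
translate([761, -478, 0]) stool();
translate([761, 922, 0]) stool();
translate([-465, 222, 0]) stool();
translate([1987, 222, 0]) stool();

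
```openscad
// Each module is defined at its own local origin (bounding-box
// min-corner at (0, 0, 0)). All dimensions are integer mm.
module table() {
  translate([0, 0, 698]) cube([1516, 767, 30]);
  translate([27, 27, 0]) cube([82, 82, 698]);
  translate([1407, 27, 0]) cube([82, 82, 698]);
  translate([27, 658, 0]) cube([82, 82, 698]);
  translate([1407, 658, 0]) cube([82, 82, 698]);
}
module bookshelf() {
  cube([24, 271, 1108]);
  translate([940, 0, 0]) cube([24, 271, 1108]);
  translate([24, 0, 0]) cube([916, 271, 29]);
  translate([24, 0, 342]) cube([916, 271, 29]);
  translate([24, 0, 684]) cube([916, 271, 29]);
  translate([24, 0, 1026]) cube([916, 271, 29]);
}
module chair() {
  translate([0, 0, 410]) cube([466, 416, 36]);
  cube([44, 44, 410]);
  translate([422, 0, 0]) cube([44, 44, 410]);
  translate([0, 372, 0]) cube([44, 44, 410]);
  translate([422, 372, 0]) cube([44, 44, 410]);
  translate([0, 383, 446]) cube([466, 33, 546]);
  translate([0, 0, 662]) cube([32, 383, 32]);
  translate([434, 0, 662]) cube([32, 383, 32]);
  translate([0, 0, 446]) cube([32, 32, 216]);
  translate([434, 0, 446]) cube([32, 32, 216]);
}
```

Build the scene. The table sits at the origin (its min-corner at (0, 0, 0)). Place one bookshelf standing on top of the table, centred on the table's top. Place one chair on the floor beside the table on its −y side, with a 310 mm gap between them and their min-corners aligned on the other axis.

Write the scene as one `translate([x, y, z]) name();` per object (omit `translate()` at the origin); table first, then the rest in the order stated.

table();
translate([276, 248, 728]) bookshelf();
translate([0, -726, 0]) chair();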